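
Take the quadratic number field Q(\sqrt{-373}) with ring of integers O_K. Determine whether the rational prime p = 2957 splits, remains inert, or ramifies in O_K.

Since -373 ≢ 1 mod 4, the ring of integers is ℤ[√-373] with discriminant 4·(-373) = -1492.
disc(K) = -1492 is not divisible by 2957; 2957 is unramified.
(-373/2957) = 2584^1478 mod 2957 = 1, giving Legendre symbol 1.
(-373/2957) = 1, so 2957 splits.

2957 splits in O_K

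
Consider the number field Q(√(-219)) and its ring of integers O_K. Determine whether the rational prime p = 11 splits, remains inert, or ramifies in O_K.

11 splits in O_K

d = -219 ≡ 1 (mod 4), so O_K = ℤ[(1+√-219)/2] and disc(K) = d = -219.
disc(K) = -219 is not divisible by 11; 11 is unramified.
(-219/11) = 1^5 mod 11 = 1, giving Legendre symbol 1.
d is a quadratic residue mod p, hence 11 splits in O_K.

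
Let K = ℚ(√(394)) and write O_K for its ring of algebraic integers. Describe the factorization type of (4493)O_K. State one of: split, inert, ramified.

394 mod 4 = 2, hence disc K = 4·394 = 1576 and O_K = ℤ[√394].
Since gcd(4493, 1576) = 1 the prime 4493 does not ramify.
Compute (394/4493) via Euler: 394^((4493-1)/2) mod 4493 = 1, so (394/4493) = 1.
(394/4493) = 1, so 4493 splits.

p splits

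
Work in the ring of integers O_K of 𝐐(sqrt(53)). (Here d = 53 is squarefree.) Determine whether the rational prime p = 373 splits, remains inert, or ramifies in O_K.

inert — (373) stays prime in O_K

d = 53 ≡ 1 (mod 4), so O_K = ℤ[(1+√53)/2] and disc(K) = d = 53.
373 ∤ 53, so 373 is unramified.
Euler's criterion: 53^186 mod 373 = 372. Thus (53|373) = -1.
(53/373) = -1, so 373 is inert.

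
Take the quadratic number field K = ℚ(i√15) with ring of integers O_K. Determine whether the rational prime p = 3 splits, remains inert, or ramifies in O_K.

Since -15 ≡ 1 mod 4, the ring of integers is ℤ[(1+√-15)/2] with discriminant -15.
disc(K) = -15 = 3·(-5), so p = 3 is ramified.

ramifies in O_K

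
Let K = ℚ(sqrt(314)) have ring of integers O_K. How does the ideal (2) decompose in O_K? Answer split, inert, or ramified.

d = 314 ≡ 2 (mod 4), so O_K = ℤ[√314] and disc(K) = 4d = 1256.
2 divides disc(K) = 1256, so 2 ramifies.

ramified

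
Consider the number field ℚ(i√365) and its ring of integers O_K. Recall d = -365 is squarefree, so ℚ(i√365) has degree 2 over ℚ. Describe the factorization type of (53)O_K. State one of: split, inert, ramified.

53 splits in O_K

Since -365 ≢ 1 mod 4, the ring of integers is ℤ[√-365] with discriminant 4·(-365) = -1460.
Since gcd(53, -1460) = 1 the prime 53 does not ramify.
Euler's criterion: (-365)^26 mod 53 = 1. Thus (-365|53) = 1.
Legendre symbol 1 ⇒ 53 is split.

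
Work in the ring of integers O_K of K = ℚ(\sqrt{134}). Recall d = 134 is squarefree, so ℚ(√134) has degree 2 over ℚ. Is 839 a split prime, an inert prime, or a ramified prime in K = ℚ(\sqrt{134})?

839 remains inert

d = 134 ≡ 2 (mod 4), so O_K = ℤ[√134] and disc(K) = 4d = 536.
disc(K) = 536 is not divisible by 839; 839 is unramified.
(134/839) = 134^419 mod 839 = 838, giving Legendre symbol -1.
Legendre symbol -1 ⇒ 839 is inert.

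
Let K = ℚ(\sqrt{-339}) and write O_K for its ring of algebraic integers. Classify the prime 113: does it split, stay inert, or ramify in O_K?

ramified

-339 mod 4 = 1, hence disc K = -339 and O_K = ℤ[(1+√-339)/2].
Ramification test: 113 | -339. The prime 113 ramifies in K.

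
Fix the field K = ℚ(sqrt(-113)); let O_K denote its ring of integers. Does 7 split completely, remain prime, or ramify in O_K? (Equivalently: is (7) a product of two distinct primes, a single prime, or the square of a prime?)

-113 mod 4 = 3, hence disc K = 4·(-113) = -452 and O_K = ℤ[√-113].
disc(K) = -452 is not divisible by 7; 7 is unramified.
Legendre symbol by Euler's criterion: (-113/7) ≡ (-113)^3 ≡ 6 (mod 7), i.e. (-113/7) = -1.
Legendre symbol -1 ⇒ 7 is inert.

inert — (7) stays prime in O_K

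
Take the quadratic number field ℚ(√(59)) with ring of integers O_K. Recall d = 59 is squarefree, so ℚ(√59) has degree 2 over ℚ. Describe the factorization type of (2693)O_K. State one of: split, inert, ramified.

Since 59 ≢ 1 mod 4, the ring of integers is ℤ[√59] with discriminant 4·59 = 236.
Since gcd(2693, 236) = 1 the prime 2693 does not ramify.
Euler's criterion: 59^1346 mod 2693 = 2692. Thus (59|2693) = -1.
(59/2693) = -1, so 2693 is inert.

2693 remains inert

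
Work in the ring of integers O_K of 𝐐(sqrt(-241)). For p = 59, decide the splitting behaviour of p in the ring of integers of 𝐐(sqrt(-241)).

remains prime (inert)

Since -241 ≢ 1 mod 4, the ring of integers is ℤ[√-241] with discriminant 4·(-241) = -964.
Since gcd(59, -964) = 1 the prime 59 does not ramify.
(-241/59) = 54^29 mod 59 = 58, giving Legendre symbol -1.
d is a non-residue mod p, hence 59 remains inert in O_K.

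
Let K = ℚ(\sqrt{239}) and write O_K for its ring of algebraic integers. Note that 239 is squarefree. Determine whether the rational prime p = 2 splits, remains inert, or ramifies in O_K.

ramifies in O_K

Since 239 ≢ 1 mod 4, the ring of integers is ℤ[√239] with discriminant 4·239 = 956.
Ramification test: 2 | 956. The prime 2 ramifies in K.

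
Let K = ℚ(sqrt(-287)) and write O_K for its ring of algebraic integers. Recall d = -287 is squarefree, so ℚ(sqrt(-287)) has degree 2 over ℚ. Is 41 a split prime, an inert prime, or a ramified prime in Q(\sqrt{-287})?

-287 mod 4 = 1, hence disc K = -287 and O_K = ℤ[(1+√-287)/2].
Ramification test: 41 | -287. The prime 41 ramifies in K.

ramifies in O_K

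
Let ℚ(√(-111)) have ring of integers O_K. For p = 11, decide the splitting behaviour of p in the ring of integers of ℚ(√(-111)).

Since -111 ≡ 1 mod 4, the ring of integers is ℤ[(1+√-111)/2] with discriminant -111.
11 ∤ -111, so 11 is unramified.
(-111/11) = 10^5 mod 11 = 10, giving Legendre symbol -1.
d is a non-residue mod p, hence 11 remains inert in O_K.

inert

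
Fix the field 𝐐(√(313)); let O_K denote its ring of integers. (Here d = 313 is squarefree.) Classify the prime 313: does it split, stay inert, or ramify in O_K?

ramifies in O_K

313 mod 4 = 1, hence disc K = 313 and O_K = ℤ[(1+√313)/2].
disc(K) = 313 = 313·1, so p = 313 is ramified.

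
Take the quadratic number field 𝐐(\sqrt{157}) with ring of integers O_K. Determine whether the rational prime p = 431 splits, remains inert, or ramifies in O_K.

157 mod 4 = 1, hence disc K = 157 and O_K = ℤ[(1+√157)/2].
disc(K) = 157 is not divisible by 431; 431 is unramified.
Compute (157/431) via Euler: 157^((431-1)/2) mod 431 = 1, so (157/431) = 1.
(157/431) = 1, so 431 splits.

split — (431) = 𝔭₁𝔭₂ with 𝔭₁ ≠ 𝔭₂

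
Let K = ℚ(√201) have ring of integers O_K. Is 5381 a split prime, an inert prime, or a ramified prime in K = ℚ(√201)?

remains prime (inert)

201 mod 4 = 1, hence disc K = 201 and O_K = ℤ[(1+√201)/2].
disc(K) = 201 is not divisible by 5381; 5381 is unramified.
Legendre symbol by Euler's criterion: (201/5381) ≡ 201^2690 ≡ 5380 (mod 5381), i.e. (201/5381) = -1.
d is a non-residue mod p, hence 5381 remains inert in O_K.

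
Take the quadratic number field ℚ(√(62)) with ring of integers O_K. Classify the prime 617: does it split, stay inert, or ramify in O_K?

d = 62 ≡ 2 (mod 4), so O_K = ℤ[√62] and disc(K) = 4d = 248.
disc(K) = 248 is not divisible by 617; 617 is unramified.
(62/617) = 62^308 mod 617 = 1, giving Legendre symbol 1.
Legendre symbol 1 ⇒ 617 is split.

splits completely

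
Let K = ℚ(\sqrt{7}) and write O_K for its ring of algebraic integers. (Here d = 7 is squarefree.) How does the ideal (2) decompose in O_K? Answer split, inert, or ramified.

7 mod 4 = 3, hence disc K = 4·7 = 28 and O_K = ℤ[√7].
2 divides disc(K) = 28, so 2 ramifies.

ramified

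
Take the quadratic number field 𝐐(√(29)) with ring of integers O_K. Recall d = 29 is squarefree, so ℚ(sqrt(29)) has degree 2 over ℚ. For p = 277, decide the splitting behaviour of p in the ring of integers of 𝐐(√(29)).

Since 29 ≡ 1 mod 4, the ring of integers is ℤ[(1+√29)/2] with discriminant 29.
Since gcd(277, 29) = 1 the prime 277 does not ramify.
Legendre symbol by Euler's criterion: (29/277) ≡ 29^138 ≡ 1 (mod 277), i.e. (29/277) = 1.
d is a quadratic residue mod p, hence 277 splits in O_K.

split — (277) = 𝔭₁𝔭₂ with 𝔭₁ ≠ 𝔭₂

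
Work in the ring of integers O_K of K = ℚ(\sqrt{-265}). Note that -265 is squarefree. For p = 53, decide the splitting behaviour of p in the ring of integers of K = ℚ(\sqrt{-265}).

Since -265 ≢ 1 mod 4, the ring of integers is ℤ[√-265] with discriminant 4·(-265) = -1060.
disc(K) = -1060 = 53·(-20), so p = 53 is ramified.

ramifies in O_K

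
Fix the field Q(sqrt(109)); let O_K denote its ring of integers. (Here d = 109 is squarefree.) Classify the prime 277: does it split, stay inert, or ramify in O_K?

d = 109 ≡ 1 (mod 4), so O_K = ℤ[(1+√109)/2] and disc(K) = d = 109.
disc(K) = 109 is not divisible by 277; 277 is unramified.
Compute (109/277) via Euler: 109^((277-1)/2) mod 277 = 276, so (109/277) = -1.
Legendre symbol -1 ⇒ 277 is inert.

inert — (277) stays prime in O_K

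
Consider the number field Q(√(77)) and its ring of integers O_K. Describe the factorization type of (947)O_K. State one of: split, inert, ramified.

d = 77 ≡ 1 (mod 4), so O_K = ℤ[(1+√77)/2] and disc(K) = d = 77.
disc(K) = 77 is not divisible by 947; 947 is unramified.
(77/947) = 77^473 mod 947 = 1, giving Legendre symbol 1.
(77/947) = 1, so 947 splits.

split — (947) = 𝔭₁𝔭₂ with 𝔭₁ ≠ 𝔭₂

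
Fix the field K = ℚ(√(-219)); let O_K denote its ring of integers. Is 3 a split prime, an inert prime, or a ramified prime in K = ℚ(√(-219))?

ramifies in O_K

Since -219 ≡ 1 mod 4, the ring of integers is ℤ[(1+√-219)/2] with discriminant -219.
3 divides disc(K) = -219, so 3 ramifies.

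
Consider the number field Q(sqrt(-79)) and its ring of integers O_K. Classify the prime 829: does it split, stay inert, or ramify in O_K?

829 remains inert

Since -79 ≡ 1 mod 4, the ring of integers is ℤ[(1+√-79)/2] with discriminant -79.
disc(K) = -79 is not divisible by 829; 829 is unramified.
(-79/829) = 750^414 mod 829 = 828, giving Legendre symbol -1.
(-79/829) = -1, so 829 is inert.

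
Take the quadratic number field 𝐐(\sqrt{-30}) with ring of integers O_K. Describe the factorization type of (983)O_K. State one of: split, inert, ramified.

-30 mod 4 = 2, hence disc K = 4·(-30) = -120 and O_K = ℤ[√-30].
Since gcd(983, -120) = 1 the prime 983 does not ramify.
Compute (-30/983) via Euler: 953^((983-1)/2) mod 983 = 1, so (-30/983) = 1.
Legendre symbol 1 ⇒ 983 is split.

p splits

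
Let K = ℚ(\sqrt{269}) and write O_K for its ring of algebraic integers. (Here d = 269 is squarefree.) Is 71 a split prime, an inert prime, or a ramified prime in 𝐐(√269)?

Since 269 ≡ 1 mod 4, the ring of integers is ℤ[(1+√269)/2] with discriminant 269.
71 ∤ 269, so 71 is unramified.
Euler's criterion: 269^35 mod 71 = 70. Thus (269|71) = -1.
(269/71) = -1, so 71 is inert.

remains prime (inert)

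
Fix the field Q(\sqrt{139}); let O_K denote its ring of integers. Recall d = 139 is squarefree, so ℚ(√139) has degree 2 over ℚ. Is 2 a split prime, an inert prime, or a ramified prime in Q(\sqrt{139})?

Since 139 ≢ 1 mod 4, the ring of integers is ℤ[√139] with discriminant 4·139 = 556.
2 divides disc(K) = 556, so 2 ramifies.

2 is ramified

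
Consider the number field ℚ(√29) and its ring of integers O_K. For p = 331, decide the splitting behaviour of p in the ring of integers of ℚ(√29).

inert

29 mod 4 = 1, hence disc K = 29 and O_K = ℤ[(1+√29)/2].
331 ∤ 29, so 331 is unramified.
Legendre symbol by Euler's criterion: (29/331) ≡ 29^165 ≡ 330 (mod 331), i.e. (29/331) = -1.
Legendre symbol -1 ⇒ 331 is inert.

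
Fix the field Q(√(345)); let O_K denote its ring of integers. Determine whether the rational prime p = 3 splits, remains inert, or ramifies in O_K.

Since 345 ≡ 1 mod 4, the ring of integers is ℤ[(1+√345)/2] with discriminant 345.
3 divides disc(K) = 345, so 3 ramifies.

3 is ramified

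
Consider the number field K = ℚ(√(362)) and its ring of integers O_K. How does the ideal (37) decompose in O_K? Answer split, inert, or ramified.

Since 362 ≢ 1 mod 4, the ring of integers is ℤ[√362] with discriminant 4·362 = 1448.
37 ∤ 1448, so 37 is unramified.
Legendre symbol by Euler's criterion: (362/37) ≡ 362^18 ≡ 36 (mod 37), i.e. (362/37) = -1.
d is a non-residue mod p, hence 37 remains inert in O_K.

p is inert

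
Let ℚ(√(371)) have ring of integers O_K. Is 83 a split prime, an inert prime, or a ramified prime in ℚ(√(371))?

371 mod 4 = 3, hence disc K = 4·371 = 1484 and O_K = ℤ[√371].
disc(K) = 1484 is not divisible by 83; 83 is unramified.
Compute (371/83) via Euler: 39^((83-1)/2) mod 83 = 82, so (371/83) = -1.
d is a non-residue mod p, hence 83 remains inert in O_K.

remains prime (inert)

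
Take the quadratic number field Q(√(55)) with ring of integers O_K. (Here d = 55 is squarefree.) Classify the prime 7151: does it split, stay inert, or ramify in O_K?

d = 55 ≡ 3 (mod 4), so O_K = ℤ[√55] and disc(K) = 4d = 220.
7151 ∤ 220, so 7151 is unramified.
Legendre symbol by Euler's criterion: (55/7151) ≡ 55^3575 ≡ 7150 (mod 7151), i.e. (55/7151) = -1.
d is a non-residue mod p, hence 7151 remains inert in O_K.

inert — (7151) stays prime in O_K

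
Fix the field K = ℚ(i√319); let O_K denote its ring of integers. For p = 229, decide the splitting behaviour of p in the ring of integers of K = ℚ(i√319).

remains prime (inert)

d = -319 ≡ 1 (mod 4), so O_K = ℤ[(1+√-319)/2] and disc(K) = d = -319.
229 ∤ -319, so 229 is unramified.
Compute (-319/229) via Euler: 139^((229-1)/2) mod 229 = 228, so (-319/229) = -1.
d is a non-residue mod p, hence 229 remains inert in O_K.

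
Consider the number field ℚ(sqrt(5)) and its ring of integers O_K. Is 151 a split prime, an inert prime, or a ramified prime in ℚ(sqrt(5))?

Since 5 ≡ 1 mod 4, the ring of integers is ℤ[(1+√5)/2] with discriminant 5.
disc(K) = 5 is not divisible by 151; 151 is unramified.
(5/151) = 5^75 mod 151 = 1, giving Legendre symbol 1.
Legendre symbol 1 ⇒ 151 is split.

split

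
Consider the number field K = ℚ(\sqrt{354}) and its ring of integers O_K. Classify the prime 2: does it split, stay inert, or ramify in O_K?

d = 354 ≡ 2 (mod 4), so O_K = ℤ[√354] and disc(K) = 4d = 1416.
2 divides disc(K) = 1416, so 2 ramifies.

ramified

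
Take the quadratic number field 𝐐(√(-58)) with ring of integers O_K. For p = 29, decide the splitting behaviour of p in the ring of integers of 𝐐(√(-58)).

ramified — (29) = 𝔭²

-58 mod 4 = 2, hence disc K = 4·(-58) = -232 and O_K = ℤ[√-58].
Ramification test: 29 | -232. The prime 29 ramifies in K.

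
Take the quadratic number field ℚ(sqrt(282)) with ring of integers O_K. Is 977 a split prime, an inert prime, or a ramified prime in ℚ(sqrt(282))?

Since 282 ≢ 1 mod 4, the ring of integers is ℤ[√282] with discriminant 4·282 = 1128.
977 ∤ 1128, so 977 is unramified.
Euler's criterion: 282^488 mod 977 = 976. Thus (282|977) = -1.
d is a non-residue mod p, hence 977 remains inert in O_K.

inert — (977) stays prime in O_K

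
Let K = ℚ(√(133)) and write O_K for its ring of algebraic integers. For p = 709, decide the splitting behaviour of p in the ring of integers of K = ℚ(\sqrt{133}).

Since 133 ≡ 1 mod 4, the ring of integers is ℤ[(1+√133)/2] with discriminant 133.
Since gcd(709, 133) = 1 the prime 709 does not ramify.
Compute (133/709) via Euler: 133^((709-1)/2) mod 709 = 1, so (133/709) = 1.
d is a quadratic residue mod p, hence 709 splits in O_K.

splits completely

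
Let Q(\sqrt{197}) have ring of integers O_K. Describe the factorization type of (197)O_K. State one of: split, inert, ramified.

d = 197 ≡ 1 (mod 4), so O_K = ℤ[(1+√197)/2] and disc(K) = d = 197.
197 divides disc(K) = 197, so 197 ramifies.

ramified — (197) = 𝔭²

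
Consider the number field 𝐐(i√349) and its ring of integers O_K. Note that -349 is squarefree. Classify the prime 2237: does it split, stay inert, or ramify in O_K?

split — (2237) = 𝔭₁𝔭₂ with 𝔭₁ ≠ 𝔭₂

-349 mod 4 = 3, hence disc K = 4·(-349) = -1396 and O_K = ℤ[√-349].
2237 ∤ -1396, so 2237 is unramified.
(-349/2237) = 1888^1118 mod 2237 = 1, giving Legendre symbol 1.
d is a quadratic residue mod p, hence 2237 splits in O_K.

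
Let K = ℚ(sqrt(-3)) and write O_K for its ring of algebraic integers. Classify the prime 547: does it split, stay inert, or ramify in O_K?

Since -3 ≡ 1 mod 4, the ring of integers is ℤ[(1+√-3)/2] with discriminant -3.
disc(K) = -3 is not divisible by 547; 547 is unramified.
Compute (-3/547) via Euler: 544^((547-1)/2) mod 547 = 1, so (-3/547) = 1.
d is a quadratic residue mod p, hence 547 splits in O_K.

split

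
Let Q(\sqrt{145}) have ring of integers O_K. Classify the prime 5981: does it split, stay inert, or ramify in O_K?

5981 splits in O_K

Since 145 ≡ 1 mod 4, the ring of integers is ℤ[(1+√145)/2] with discriminant 145.
5981 ∤ 145, so 5981 is unramified.
(145/5981) = 145^2990 mod 5981 = 1, giving Legendre symbol 1.
(145/5981) = 1, so 5981 splits.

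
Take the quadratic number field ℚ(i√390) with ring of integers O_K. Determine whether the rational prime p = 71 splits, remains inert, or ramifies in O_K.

d = -390 ≡ 2 (mod 4), so O_K = ℤ[√-390] and disc(K) = 4d = -1560.
Since gcd(71, -1560) = 1 the prime 71 does not ramify.
Euler's criterion: (-390)^35 mod 71 = 1. Thus (-390|71) = 1.
d is a quadratic residue mod p, hence 71 splits in O_K.

split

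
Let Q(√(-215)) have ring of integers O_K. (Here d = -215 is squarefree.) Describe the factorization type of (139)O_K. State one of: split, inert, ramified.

p splits

d = -215 ≡ 1 (mod 4), so O_K = ℤ[(1+√-215)/2] and disc(K) = d = -215.
139 ∤ -215, so 139 is unramified.
Euler's criterion: (-215)^69 mod 139 = 1. Thus (-215|139) = 1.
d is a quadratic residue mod p, hence 139 splits in O_K.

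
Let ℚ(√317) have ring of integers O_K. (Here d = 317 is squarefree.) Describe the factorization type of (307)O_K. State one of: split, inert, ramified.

splits completely

317 mod 4 = 1, hence disc K = 317 and O_K = ℤ[(1+√317)/2].
disc(K) = 317 is not divisible by 307; 307 is unramified.
Legendre symbol by Euler's criterion: (317/307) ≡ 317^153 ≡ 1 (mod 307), i.e. (317/307) = 1.
Legendre symbol 1 ⇒ 307 is split.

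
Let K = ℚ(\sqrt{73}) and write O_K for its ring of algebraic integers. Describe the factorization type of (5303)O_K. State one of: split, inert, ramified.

inert — (5303) stays prime in O_K

d = 73 ≡ 1 (mod 4), so O_K = ℤ[(1+√73)/2] and disc(K) = d = 73.
disc(K) = 73 is not divisible by 5303; 5303 is unramified.
Euler's criterion: 73^2651 mod 5303 = 5302. Thus (73|5303) = -1.
(73/5303) = -1, so 5303 is inert.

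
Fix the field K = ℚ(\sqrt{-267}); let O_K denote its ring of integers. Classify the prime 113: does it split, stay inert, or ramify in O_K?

113 splits in O_K

-267 mod 4 = 1, hence disc K = -267 and O_K = ℤ[(1+√-267)/2].
disc(K) = -267 is not divisible by 113; 113 is unramified.
Euler's criterion: (-267)^56 mod 113 = 1. Thus (-267|113) = 1.
(-267/113) = 1, so 113 splits.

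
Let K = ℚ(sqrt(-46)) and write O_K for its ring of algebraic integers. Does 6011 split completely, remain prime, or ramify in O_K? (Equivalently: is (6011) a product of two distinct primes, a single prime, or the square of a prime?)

inert — (6011) stays prime in O_K

-46 mod 4 = 2, hence disc K = 4·(-46) = -184 and O_K = ℤ[√-46].
Since gcd(6011, -184) = 1 the prime 6011 does not ramify.
(-46/6011) = 5965^3005 mod 6011 = 6010, giving Legendre symbol -1.
d is a non-residue mod p, hence 6011 remains inert in O_K.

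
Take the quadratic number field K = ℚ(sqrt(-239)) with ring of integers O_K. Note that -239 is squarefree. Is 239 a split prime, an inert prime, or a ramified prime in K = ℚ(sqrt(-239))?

ramifies in O_K

-239 mod 4 = 1, hence disc K = -239 and O_K = ℤ[(1+√-239)/2].
239 divides disc(K) = -239, so 239 ramifies.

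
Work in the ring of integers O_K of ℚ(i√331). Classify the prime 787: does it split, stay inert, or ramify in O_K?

split

d = -331 ≡ 1 (mod 4), so O_K = ℤ[(1+√-331)/2] and disc(K) = d = -331.
disc(K) = -331 is not divisible by 787; 787 is unramified.
(-331/787) = 456^393 mod 787 = 1, giving Legendre symbol 1.
Legendre symbol 1 ⇒ 787 is split.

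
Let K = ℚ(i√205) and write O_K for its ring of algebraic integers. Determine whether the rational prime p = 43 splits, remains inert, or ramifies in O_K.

Since -205 ≢ 1 mod 4, the ring of integers is ℤ[√-205] with discriminant 4·(-205) = -820.
disc(K) = -820 is not divisible by 43; 43 is unramified.
(-205/43) = 10^21 mod 43 = 1, giving Legendre symbol 1.
(-205/43) = 1, so 43 splits.

p splits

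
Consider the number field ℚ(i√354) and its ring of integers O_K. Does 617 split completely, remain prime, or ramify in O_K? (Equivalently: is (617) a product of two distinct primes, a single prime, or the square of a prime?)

inert — (617) stays prime in O_K

d = -354 ≡ 2 (mod 4), so O_K = ℤ[√-354] and disc(K) = 4d = -1416.
disc(K) = -1416 is not divisible by 617; 617 is unramified.
Euler's criterion: (-354)^308 mod 617 = 616. Thus (-354|617) = -1.
Legendre symbol -1 ⇒ 617 is inert.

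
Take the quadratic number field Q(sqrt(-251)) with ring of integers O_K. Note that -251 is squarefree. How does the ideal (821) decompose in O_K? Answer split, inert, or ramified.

Since -251 ≡ 1 mod 4, the ring of integers is ℤ[(1+√-251)/2] with discriminant -251.
disc(K) = -251 is not divisible by 821; 821 is unramified.
Legendre symbol by Euler's criterion: (-251/821) ≡ (-251)^410 ≡ 1 (mod 821), i.e. (-251/821) = 1.
Legendre symbol 1 ⇒ 821 is split.

821 splits in O_K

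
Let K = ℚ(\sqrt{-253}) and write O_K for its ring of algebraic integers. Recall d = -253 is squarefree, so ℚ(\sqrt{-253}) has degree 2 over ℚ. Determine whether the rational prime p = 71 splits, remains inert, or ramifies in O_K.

-253 mod 4 = 3, hence disc K = 4·(-253) = -1012 and O_K = ℤ[√-253].
disc(K) = -1012 is not divisible by 71; 71 is unramified.
Legendre symbol by Euler's criterion: (-253/71) ≡ (-253)^35 ≡ 70 (mod 71), i.e. (-253/71) = -1.
Legendre symbol -1 ⇒ 71 is inert.

inert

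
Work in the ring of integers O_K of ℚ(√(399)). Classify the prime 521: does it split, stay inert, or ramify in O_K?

inert — (521) stays prime in O_K

399 mod 4 = 3, hence disc K = 4·399 = 1596 and O_K = ℤ[√399].
disc(K) = 1596 is not divisible by 521; 521 is unramified.
Euler's criterion: 399^260 mod 521 = 520. Thus (399|521) = -1.
(399/521) = -1, so 521 is inert.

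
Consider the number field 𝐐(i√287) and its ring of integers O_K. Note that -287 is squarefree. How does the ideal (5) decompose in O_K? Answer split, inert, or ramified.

p is inert

d = -287 ≡ 1 (mod 4), so O_K = ℤ[(1+√-287)/2] and disc(K) = d = -287.
disc(K) = -287 is not divisible by 5; 5 is unramified.
Euler's criterion: (-287)^2 mod 5 = 4. Thus (-287|5) = -1.
d is a non-residue mod p, hence 5 remains inert in O_K.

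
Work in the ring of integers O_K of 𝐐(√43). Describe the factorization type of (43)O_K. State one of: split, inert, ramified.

Since 43 ≢ 1 mod 4, the ring of integers is ℤ[√43] with discriminant 4·43 = 172.
disc(K) = 172 = 43·4, so p = 43 is ramified.

ramifies in O_K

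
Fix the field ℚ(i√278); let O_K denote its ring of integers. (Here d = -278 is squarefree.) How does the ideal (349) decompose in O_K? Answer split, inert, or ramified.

-278 mod 4 = 2, hence disc K = 4·(-278) = -1112 and O_K = ℤ[√-278].
disc(K) = -1112 is not divisible by 349; 349 is unramified.
(-278/349) = 71^174 mod 349 = 348, giving Legendre symbol -1.
(-278/349) = -1, so 349 is inert.

inert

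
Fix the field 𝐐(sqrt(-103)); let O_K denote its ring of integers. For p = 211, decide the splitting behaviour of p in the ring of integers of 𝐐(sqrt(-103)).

remains prime (inert)

d = -103 ≡ 1 (mod 4), so O_K = ℤ[(1+√-103)/2] and disc(K) = d = -103.
Since gcd(211, -103) = 1 the prime 211 does not ramify.
(-103/211) = 108^105 mod 211 = 210, giving Legendre symbol -1.
Legendre symbol -1 ⇒ 211 is inert.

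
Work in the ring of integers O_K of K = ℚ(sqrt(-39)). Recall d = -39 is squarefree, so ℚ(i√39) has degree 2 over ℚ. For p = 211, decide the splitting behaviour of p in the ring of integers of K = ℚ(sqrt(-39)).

split

-39 mod 4 = 1, hence disc K = -39 and O_K = ℤ[(1+√-39)/2].
Since gcd(211, -39) = 1 the prime 211 does not ramify.
Legendre symbol by Euler's criterion: (-39/211) ≡ (-39)^105 ≡ 1 (mod 211), i.e. (-39/211) = 1.
(-39/211) = 1, so 211 splits.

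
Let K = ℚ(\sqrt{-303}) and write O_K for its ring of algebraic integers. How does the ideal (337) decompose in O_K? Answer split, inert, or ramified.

Since -303 ≡ 1 mod 4, the ring of integers is ℤ[(1+√-303)/2] with discriminant -303.
disc(K) = -303 is not divisible by 337; 337 is unramified.
(-303/337) = 34^168 mod 337 = 336, giving Legendre symbol -1.
d is a non-residue mod p, hence 337 remains inert in O_K.

337 remains inert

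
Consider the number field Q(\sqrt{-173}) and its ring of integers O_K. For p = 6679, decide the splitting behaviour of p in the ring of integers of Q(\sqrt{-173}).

d = -173 ≡ 3 (mod 4), so O_K = ℤ[√-173] and disc(K) = 4d = -692.
Since gcd(6679, -692) = 1 the prime 6679 does not ramify.
(-173/6679) = 6506^3339 mod 6679 = 1, giving Legendre symbol 1.
d is a quadratic residue mod p, hence 6679 splits in O_K.

splits completely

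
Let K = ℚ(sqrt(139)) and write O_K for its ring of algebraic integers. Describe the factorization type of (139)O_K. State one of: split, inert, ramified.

d = 139 ≡ 3 (mod 4), so O_K = ℤ[√139] and disc(K) = 4d = 556.
Ramification test: 139 | 556. The prime 139 ramifies in K.

p ramifies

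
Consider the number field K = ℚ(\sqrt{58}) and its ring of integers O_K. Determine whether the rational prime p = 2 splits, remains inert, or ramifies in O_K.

Since 58 ≢ 1 mod 4, the ring of integers is ℤ[√58] with discriminant 4·58 = 232.
Ramification test: 2 | 232. The prime 2 ramifies in K.

ramified — (2) = 𝔭²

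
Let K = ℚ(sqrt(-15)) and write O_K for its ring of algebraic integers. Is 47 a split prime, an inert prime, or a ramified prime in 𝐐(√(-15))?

-15 mod 4 = 1, hence disc K = -15 and O_K = ℤ[(1+√-15)/2].
47 ∤ -15, so 47 is unramified.
(-15/47) = 32^23 mod 47 = 1, giving Legendre symbol 1.
Legendre symbol 1 ⇒ 47 is split.

splits completely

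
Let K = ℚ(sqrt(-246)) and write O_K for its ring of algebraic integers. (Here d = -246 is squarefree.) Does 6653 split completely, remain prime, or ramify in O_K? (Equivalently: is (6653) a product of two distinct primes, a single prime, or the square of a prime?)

Since -246 ≢ 1 mod 4, the ring of integers is ℤ[√-246] with discriminant 4·(-246) = -984.
disc(K) = -984 is not divisible by 6653; 6653 is unramified.
Compute (-246/6653) via Euler: 6407^((6653-1)/2) mod 6653 = 6652, so (-246/6653) = -1.
(-246/6653) = -1, so 6653 is inert.

remains prime (inert)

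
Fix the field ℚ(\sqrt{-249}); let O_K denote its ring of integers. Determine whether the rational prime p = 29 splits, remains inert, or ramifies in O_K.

d = -249 ≡ 3 (mod 4), so O_K = ℤ[√-249] and disc(K) = 4d = -996.
disc(K) = -996 is not divisible by 29; 29 is unramified.
Compute (-249/29) via Euler: 12^((29-1)/2) mod 29 = 28, so (-249/29) = -1.
Legendre symbol -1 ⇒ 29 is inert.

inert — (29) stays prime in O_K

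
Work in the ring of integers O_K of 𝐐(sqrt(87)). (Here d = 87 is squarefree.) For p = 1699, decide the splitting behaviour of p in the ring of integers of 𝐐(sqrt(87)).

d = 87 ≡ 3 (mod 4), so O_K = ℤ[√87] and disc(K) = 4d = 348.
1699 ∤ 348, so 1699 is unramified.
Compute (87/1699) via Euler: 87^((1699-1)/2) mod 1699 = 1, so (87/1699) = 1.
Legendre symbol 1 ⇒ 1699 is split.

1699 splits in O_K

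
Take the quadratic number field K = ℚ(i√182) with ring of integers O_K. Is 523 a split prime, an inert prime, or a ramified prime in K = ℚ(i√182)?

Since -182 ≢ 1 mod 4, the ring of integers is ℤ[√-182] with discriminant 4·(-182) = -728.
Since gcd(523, -728) = 1 the prime 523 does not ramify.
Euler's criterion: (-182)^261 mod 523 = 1. Thus (-182|523) = 1.
Legendre symbol 1 ⇒ 523 is split.

split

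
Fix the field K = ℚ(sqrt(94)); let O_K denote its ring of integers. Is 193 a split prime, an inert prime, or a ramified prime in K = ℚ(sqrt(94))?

94 mod 4 = 2, hence disc K = 4·94 = 376 and O_K = ℤ[√94].
Since gcd(193, 376) = 1 the prime 193 does not ramify.
(94/193) = 94^96 mod 193 = 192, giving Legendre symbol -1.
Legendre symbol -1 ⇒ 193 is inert.

remains prime (inert)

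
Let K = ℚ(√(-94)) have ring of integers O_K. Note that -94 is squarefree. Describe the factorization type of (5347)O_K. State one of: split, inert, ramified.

d = -94 ≡ 2 (mod 4), so O_K = ℤ[√-94] and disc(K) = 4d = -376.
disc(K) = -376 is not divisible by 5347; 5347 is unramified.
(-94/5347) = 5253^2673 mod 5347 = 5346, giving Legendre symbol -1.
(-94/5347) = -1, so 5347 is inert.

inert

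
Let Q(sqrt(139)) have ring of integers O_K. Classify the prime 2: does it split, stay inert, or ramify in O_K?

2 is ramified

139 mod 4 = 3, hence disc K = 4·139 = 556 and O_K = ℤ[√139].
Ramification test: 2 | 556. The prime 2 ramifies in K.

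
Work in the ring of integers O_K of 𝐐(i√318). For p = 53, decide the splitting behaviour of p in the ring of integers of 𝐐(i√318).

-318 mod 4 = 2, hence disc K = 4·(-318) = -1272 and O_K = ℤ[√-318].
53 divides disc(K) = -1272, so 53 ramifies.

ramifies in O_K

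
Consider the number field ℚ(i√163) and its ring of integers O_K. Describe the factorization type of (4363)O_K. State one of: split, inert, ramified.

-163 mod 4 = 1, hence disc K = -163 and O_K = ℤ[(1+√-163)/2].
Since gcd(4363, -163) = 1 the prime 4363 does not ramify.
Legendre symbol by Euler's criterion: (-163/4363) ≡ (-163)^2181 ≡ 4362 (mod 4363), i.e. (-163/4363) = -1.
(-163/4363) = -1, so 4363 is inert.

inert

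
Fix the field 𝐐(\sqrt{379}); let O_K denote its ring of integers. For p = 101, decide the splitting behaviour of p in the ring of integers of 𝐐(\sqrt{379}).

379 mod 4 = 3, hence disc K = 4·379 = 1516 and O_K = ℤ[√379].
Since gcd(101, 1516) = 1 the prime 101 does not ramify.
Compute (379/101) via Euler: 76^((101-1)/2) mod 101 = 1, so (379/101) = 1.
d is a quadratic residue mod p, hence 101 splits in O_K.

101 splits in O_K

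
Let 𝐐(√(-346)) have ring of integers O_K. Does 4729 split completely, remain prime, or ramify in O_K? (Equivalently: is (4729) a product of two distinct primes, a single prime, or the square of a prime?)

Since -346 ≢ 1 mod 4, the ring of integers is ℤ[√-346] with discriminant 4·(-346) = -1384.
4729 ∤ -1384, so 4729 is unramified.
Euler's criterion: (-346)^2364 mod 4729 = 4728. Thus (-346|4729) = -1.
Legendre symbol -1 ⇒ 4729 is inert.

p is inert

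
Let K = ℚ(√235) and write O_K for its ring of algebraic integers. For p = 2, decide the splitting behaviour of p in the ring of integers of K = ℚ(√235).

ramified

235 mod 4 = 3, hence disc K = 4·235 = 940 and O_K = ℤ[√235].
disc(K) = 940 = 2·470, so p = 2 is ramified.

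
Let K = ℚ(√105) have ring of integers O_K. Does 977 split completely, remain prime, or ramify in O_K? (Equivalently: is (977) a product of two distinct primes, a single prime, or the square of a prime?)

105 mod 4 = 1, hence disc K = 105 and O_K = ℤ[(1+√105)/2].
Since gcd(977, 105) = 1 the prime 977 does not ramify.
Compute (105/977) via Euler: 105^((977-1)/2) mod 977 = 1, so (105/977) = 1.
d is a quadratic residue mod p, hence 977 splits in O_K.

p splits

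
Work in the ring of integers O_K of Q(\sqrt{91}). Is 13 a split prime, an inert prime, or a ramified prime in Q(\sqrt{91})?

Since 91 ≢ 1 mod 4, the ring of integers is ℤ[√91] with discriminant 4·91 = 364.
Ramification test: 13 | 364. The prime 13 ramifies in K.

p ramifies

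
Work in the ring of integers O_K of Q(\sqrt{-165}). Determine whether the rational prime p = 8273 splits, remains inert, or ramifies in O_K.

split

Since -165 ≢ 1 mod 4, the ring of integers is ℤ[√-165] with discriminant 4·(-165) = -660.
Since gcd(8273, -660) = 1 the prime 8273 does not ramify.
Compute (-165/8273) via Euler: 8108^((8273-1)/2) mod 8273 = 1, so (-165/8273) = 1.
(-165/8273) = 1, so 8273 splits.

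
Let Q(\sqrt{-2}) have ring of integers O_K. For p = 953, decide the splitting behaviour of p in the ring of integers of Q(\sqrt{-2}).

splits completely

-2 mod 4 = 2, hence disc K = 4·(-2) = -8 and O_K = ℤ[√-2].
Since gcd(953, -8) = 1 the prime 953 does not ramify.
Compute (-2/953) via Euler: 951^((953-1)/2) mod 953 = 1, so (-2/953) = 1.
(-2/953) = 1, so 953 splits.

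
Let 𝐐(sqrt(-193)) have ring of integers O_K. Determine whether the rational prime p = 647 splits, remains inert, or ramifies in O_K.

-193 mod 4 = 3, hence disc K = 4·(-193) = -772 and O_K = ℤ[√-193].
647 ∤ -772, so 647 is unramified.
Compute (-193/647) via Euler: 454^((647-1)/2) mod 647 = 1, so (-193/647) = 1.
(-193/647) = 1, so 647 splits.

split — (647) = 𝔭₁𝔭₂ with 𝔭₁ ≠ 𝔭₂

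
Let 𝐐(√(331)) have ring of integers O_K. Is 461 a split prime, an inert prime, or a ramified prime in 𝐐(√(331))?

split

Since 331 ≢ 1 mod 4, the ring of integers is ℤ[√331] with discriminant 4·331 = 1324.
461 ∤ 1324, so 461 is unramified.
Legendre symbol by Euler's criterion: (331/461) ≡ 331^230 ≡ 1 (mod 461), i.e. (331/461) = 1.
d is a quadratic residue mod p, hence 461 splits in O_K.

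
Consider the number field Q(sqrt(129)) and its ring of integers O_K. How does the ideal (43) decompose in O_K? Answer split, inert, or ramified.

129 mod 4 = 1, hence disc K = 129 and O_K = ℤ[(1+√129)/2].
disc(K) = 129 = 43·3, so p = 43 is ramified.

p ramifies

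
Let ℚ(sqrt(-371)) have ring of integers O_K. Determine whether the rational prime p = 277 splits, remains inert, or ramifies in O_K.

d = -371 ≡ 1 (mod 4), so O_K = ℤ[(1+√-371)/2] and disc(K) = d = -371.
Since gcd(277, -371) = 1 the prime 277 does not ramify.
Compute (-371/277) via Euler: 183^((277-1)/2) mod 277 = 276, so (-371/277) = -1.
Legendre symbol -1 ⇒ 277 is inert.

277 remains inert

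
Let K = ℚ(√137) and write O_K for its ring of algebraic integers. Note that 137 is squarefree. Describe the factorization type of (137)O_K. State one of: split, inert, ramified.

ramified

d = 137 ≡ 1 (mod 4), so O_K = ℤ[(1+√137)/2] and disc(K) = d = 137.
Ramification test: 137 | 137. The prime 137 ramifies in K.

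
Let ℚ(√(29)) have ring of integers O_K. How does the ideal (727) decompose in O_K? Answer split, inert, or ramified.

d = 29 ≡ 1 (mod 4), so O_K = ℤ[(1+√29)/2] and disc(K) = d = 29.
727 ∤ 29, so 727 is unramified.
Legendre symbol by Euler's criterion: (29/727) ≡ 29^363 ≡ 726 (mod 727), i.e. (29/727) = -1.
d is a non-residue mod p, hence 727 remains inert in O_K.

p is inert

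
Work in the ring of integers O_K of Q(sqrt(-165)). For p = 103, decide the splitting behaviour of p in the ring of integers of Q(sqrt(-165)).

split — (103) = 𝔭₁𝔭₂ with 𝔭₁ ≠ 𝔭₂

-165 mod 4 = 3, hence disc K = 4·(-165) = -660 and O_K = ℤ[√-165].
Since gcd(103, -660) = 1 the prime 103 does not ramify.
(-165/103) = 41^51 mod 103 = 1, giving Legendre symbol 1.
Legendre symbol 1 ⇒ 103 is split.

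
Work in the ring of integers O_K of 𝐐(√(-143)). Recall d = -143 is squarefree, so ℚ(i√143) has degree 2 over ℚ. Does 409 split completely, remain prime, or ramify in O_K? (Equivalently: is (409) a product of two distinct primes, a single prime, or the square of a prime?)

-143 mod 4 = 1, hence disc K = -143 and O_K = ℤ[(1+√-143)/2].
Since gcd(409, -143) = 1 the prime 409 does not ramify.
(-143/409) = 266^204 mod 409 = 1, giving Legendre symbol 1.
(-143/409) = 1, so 409 splits.

p splits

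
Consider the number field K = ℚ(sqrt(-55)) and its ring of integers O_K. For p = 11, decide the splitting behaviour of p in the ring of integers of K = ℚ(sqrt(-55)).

p ramifies

Since -55 ≡ 1 mod 4, the ring of integers is ℤ[(1+√-55)/2] with discriminant -55.
Ramification test: 11 | -55. The prime 11 ramifies in K.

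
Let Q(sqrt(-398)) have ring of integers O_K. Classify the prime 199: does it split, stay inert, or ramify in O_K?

199 is ramified

d = -398 ≡ 2 (mod 4), so O_K = ℤ[√-398] and disc(K) = 4d = -1592.
disc(K) = -1592 = 199·(-8), so p = 199 is ramified.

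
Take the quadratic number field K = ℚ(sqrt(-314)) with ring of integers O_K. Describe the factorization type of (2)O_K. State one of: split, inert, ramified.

d = -314 ≡ 2 (mod 4), so O_K = ℤ[√-314] and disc(K) = 4d = -1256.
disc(K) = -1256 = 2·(-628), so p = 2 is ramified.

p ramifies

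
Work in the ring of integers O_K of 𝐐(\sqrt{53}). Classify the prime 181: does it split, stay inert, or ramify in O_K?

inert

Since 53 ≡ 1 mod 4, the ring of integers is ℤ[(1+√53)/2] with discriminant 53.
181 ∤ 53, so 181 is unramified.
Euler's criterion: 53^90 mod 181 = 180. Thus (53|181) = -1.
Legendre symbol -1 ⇒ 181 is inert.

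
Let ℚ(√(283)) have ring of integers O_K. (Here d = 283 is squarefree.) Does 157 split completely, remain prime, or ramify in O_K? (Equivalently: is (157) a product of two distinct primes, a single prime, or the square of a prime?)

split — (157) = 𝔭₁𝔭₂ with 𝔭₁ ≠ 𝔭₂

d = 283 ≡ 3 (mod 4), so O_K = ℤ[√283] and disc(K) = 4d = 1132.
disc(K) = 1132 is not divisible by 157; 157 is unramified.
Compute (283/157) via Euler: 126^((157-1)/2) mod 157 = 1, so (283/157) = 1.
d is a quadratic residue mod p, hence 157 splits in O_K.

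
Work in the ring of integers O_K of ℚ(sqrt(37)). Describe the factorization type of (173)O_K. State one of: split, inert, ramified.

37 mod 4 = 1, hence disc K = 37 and O_K = ℤ[(1+√37)/2].
Since gcd(173, 37) = 1 the prime 173 does not ramify.
Euler's criterion: 37^86 mod 173 = 1. Thus (37|173) = 1.
d is a quadratic residue mod p, hence 173 splits in O_K.

p splits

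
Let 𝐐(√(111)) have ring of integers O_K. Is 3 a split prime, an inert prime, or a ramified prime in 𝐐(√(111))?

ramified

Since 111 ≢ 1 mod 4, the ring of integers is ℤ[√111] with discriminant 4·111 = 444.
Ramification test: 3 | 444. The prime 3 ramifies in K.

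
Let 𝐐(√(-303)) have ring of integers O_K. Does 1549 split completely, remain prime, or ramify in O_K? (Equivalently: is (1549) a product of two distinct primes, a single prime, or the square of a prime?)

remains prime (inert)

-303 mod 4 = 1, hence disc K = -303 and O_K = ℤ[(1+√-303)/2].
disc(K) = -303 is not divisible by 1549; 1549 is unramified.
(-303/1549) = 1246^774 mod 1549 = 1548, giving Legendre symbol -1.
d is a non-residue mod p, hence 1549 remains inert in O_K.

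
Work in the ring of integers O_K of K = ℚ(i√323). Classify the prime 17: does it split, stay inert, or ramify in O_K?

d = -323 ≡ 1 (mod 4), so O_K = ℤ[(1+√-323)/2] and disc(K) = d = -323.
disc(K) = -323 = 17·(-19), so p = 17 is ramified.

ramified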